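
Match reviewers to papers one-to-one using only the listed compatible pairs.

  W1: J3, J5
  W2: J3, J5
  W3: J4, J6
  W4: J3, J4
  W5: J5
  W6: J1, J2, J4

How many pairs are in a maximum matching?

Unit-capacity flow: source→left, listed edges, right→sink; max matching = max flow.
Augmenting path W1→J3 (+1); matched 1.
Augmenting path W2→J5 (+1); matched 2.
Augmenting path W3→J4 (+1); matched 3.
Augmenting path W6→J1 (+1); matched 4.
Augmenting path W4→J4→W3→J6 (+1); matched 5.
No augmenting path remains; maximum matching = 5.
König certificate: {W3, W4, W6, J3, J5} is a vertex cover of size 5 (every listed pair touches it), so no matching can be larger.

5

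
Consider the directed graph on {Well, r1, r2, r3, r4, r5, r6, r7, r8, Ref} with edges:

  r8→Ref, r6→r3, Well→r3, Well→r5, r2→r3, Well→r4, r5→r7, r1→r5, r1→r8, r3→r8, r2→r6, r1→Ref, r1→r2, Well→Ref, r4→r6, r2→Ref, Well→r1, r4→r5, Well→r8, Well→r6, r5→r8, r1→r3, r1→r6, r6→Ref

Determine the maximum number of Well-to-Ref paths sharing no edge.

4

Assign every edge capacity 1; by Menger, the answer equals the max flow.
Path Well→Ref (+1); total 1.
Path Well→r1→Ref (+1); total 2.
Path Well→r6→Ref (+1); total 3.
Path Well→r8→Ref (+1); total 4.
No residual Well→Ref path; max flow = 4.
Certifying cut of size 4: {Well→Ref, Well→r1, r6→Ref, r8→Ref}.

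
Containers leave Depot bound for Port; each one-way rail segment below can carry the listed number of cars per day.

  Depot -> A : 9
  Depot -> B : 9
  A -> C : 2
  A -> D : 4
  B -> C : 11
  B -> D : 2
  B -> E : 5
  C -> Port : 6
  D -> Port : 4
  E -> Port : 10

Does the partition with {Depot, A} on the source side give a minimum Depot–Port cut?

Yes — it is a minimum cut (capacity 15).

Given cut capacity: 9 + 2 + 4 = 15.
Augment Depot→A→C→Port: bottleneck 2, flow now 2.
Augment Depot→A→D→Port: bottleneck 4, flow now 6.
Augment Depot→B→C→Port: bottleneck 4, flow now 10.
Augment Depot→B→E→Port: bottleneck 5, flow now 15.
No augmenting path remains; maximum flow = 15.
Cut capacity 15 equals the max flow, so it is a minimum cut.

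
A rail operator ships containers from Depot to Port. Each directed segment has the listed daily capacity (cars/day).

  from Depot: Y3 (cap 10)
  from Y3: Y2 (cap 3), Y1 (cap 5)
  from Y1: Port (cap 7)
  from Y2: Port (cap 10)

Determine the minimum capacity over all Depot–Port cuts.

8

Augment Depot→Y3→Y1→Port: bottleneck 5, flow now 5.
Augment Depot→Y3→Y2→Port: bottleneck 3, flow now 8.
No augmenting path remains; maximum flow = 8.
By max-flow min-cut, the minimum cut capacity equals the max flow.
In the residual graph, reachable from Depot: {Depot, Y3}.
Min-cut edges: Y3→Y1 (5), Y3→Y2 (3); capacity 5 + 3 = 8.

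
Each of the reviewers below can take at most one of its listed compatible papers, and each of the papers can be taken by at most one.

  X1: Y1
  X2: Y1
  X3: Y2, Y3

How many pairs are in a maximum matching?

2

Unit-capacity flow: source→left, listed edges, right→sink; max matching = max flow.
Augmenting path X1→Y1 (+1); matched 1.
Augmenting path X3→Y2 (+1); matched 2.
No augmenting path remains; maximum matching = 2.
König certificate: {X3, Y1} is a vertex cover of size 2 (every listed pair touches it), so no matching can be larger.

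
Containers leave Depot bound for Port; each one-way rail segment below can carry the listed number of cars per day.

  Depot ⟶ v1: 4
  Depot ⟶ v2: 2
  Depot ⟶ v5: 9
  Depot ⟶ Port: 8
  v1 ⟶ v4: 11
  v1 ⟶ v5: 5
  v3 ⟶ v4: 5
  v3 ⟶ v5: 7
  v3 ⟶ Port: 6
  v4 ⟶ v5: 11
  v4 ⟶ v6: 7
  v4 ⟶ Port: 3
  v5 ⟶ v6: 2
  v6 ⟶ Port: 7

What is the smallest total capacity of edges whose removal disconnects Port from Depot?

14

Augment Depot→Port: bottleneck 8, flow now 8.
Augment Depot→v1→v4→Port: bottleneck 3, flow now 11.
Augment Depot→v5→v6→Port: bottleneck 2, flow now 13.
Augment Depot→v1→v4→v6→Port: bottleneck 1, flow now 14.
No augmenting path remains; maximum flow = 14.
By max-flow min-cut, the minimum cut capacity equals the max flow.
In the residual graph, reachable from Depot: {Depot, v2, v5}.
Min-cut edges: Depot→v1 (4), Depot→Port (8), v5→v6 (2); capacity 4 + 8 + 2 = 14.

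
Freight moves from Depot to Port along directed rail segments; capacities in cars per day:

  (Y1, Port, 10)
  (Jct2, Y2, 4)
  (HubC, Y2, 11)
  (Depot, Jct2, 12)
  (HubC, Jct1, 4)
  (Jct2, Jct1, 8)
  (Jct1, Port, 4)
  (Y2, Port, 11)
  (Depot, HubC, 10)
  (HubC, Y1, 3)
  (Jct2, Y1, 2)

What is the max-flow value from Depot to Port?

20

Augment Depot→HubC→Y1→Port: bottleneck 3, flow now 3.
Augment Depot→HubC→Y2→Port: bottleneck 7, flow now 10.
Augment Depot→Jct2→Y1→Port: bottleneck 2, flow now 12.
Augment Depot→Jct2→Y2→Port: bottleneck 4, flow now 16.
Augment Depot→Jct2→Jct1→Port: bottleneck 4, flow now 20.
No augmenting path remains; maximum flow = 20.
In the residual graph, reachable from Depot: {Depot, Jct2, Jct1}.
Min-cut edges: Depot→HubC (10), Jct2→Y1 (2), Jct2→Y2 (4), Jct1→Port (4); capacity 10 + 2 + 4 + 4 = 20.
This cut is saturated, so no flow can exceed 20.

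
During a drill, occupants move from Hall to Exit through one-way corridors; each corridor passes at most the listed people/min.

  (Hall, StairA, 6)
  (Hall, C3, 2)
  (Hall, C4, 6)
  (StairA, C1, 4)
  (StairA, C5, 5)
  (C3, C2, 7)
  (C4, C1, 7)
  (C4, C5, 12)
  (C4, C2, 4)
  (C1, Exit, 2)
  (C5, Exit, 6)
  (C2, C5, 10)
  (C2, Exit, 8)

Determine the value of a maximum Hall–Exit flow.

14

Augment Hall→StairA→C1→Exit: bottleneck 2, flow now 2.
Augment Hall→StairA→C5→Exit: bottleneck 4, flow now 6.
Augment Hall→C3→C2→Exit: bottleneck 2, flow now 8.
Augment Hall→C4→C5→Exit: bottleneck 2, flow now 10.
Augment Hall→C4→C2→Exit: bottleneck 4, flow now 14.
No augmenting path remains; maximum flow = 14.
In the residual graph, reachable from Hall: {Hall}.
Min-cut edges: Hall→StairA (6), Hall→C3 (2), Hall→C4 (6); capacity 6 + 2 + 6 = 14.
This cut is saturated, so no flow can exceed 14.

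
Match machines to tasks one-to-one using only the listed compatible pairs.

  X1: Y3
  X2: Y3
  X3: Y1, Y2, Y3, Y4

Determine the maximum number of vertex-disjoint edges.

Unit-capacity flow: source→left, listed edges, right→sink; max matching = max flow.
Augmenting path X1→Y3 (+1); matched 1.
Augmenting path X3→Y1 (+1); matched 2.
No augmenting path remains; maximum matching = 2.
König certificate: {X3, Y3} is a vertex cover of size 2 (every listed pair touches it), so no matching can be larger.

2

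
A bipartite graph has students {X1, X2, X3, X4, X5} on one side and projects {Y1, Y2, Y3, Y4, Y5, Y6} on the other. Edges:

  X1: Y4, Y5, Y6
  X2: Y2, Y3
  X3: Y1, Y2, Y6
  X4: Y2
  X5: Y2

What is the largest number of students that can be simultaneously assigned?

4

Unit-capacity flow: source→left, listed edges, right→sink; max matching = max flow.
Augmenting path X1→Y4 (+1); matched 1.
Augmenting path X2→Y2 (+1); matched 2.
Augmenting path X3→Y1 (+1); matched 3.
Augmenting path X4→Y2→X2→Y3 (+1); matched 4.
No augmenting path remains; maximum matching = 4.
König certificate: {X1, X2, X3, Y2} is a vertex cover of size 4 (every listed pair touches it), so no matching can be larger.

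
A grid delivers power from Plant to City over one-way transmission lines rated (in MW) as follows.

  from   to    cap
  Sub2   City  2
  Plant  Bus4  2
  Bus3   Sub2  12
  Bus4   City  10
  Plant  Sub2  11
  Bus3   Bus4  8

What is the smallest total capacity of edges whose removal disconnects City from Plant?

4

Augment Plant→Bus4→City: bottleneck 2, flow now 2.
Augment Plant→Sub2→City: bottleneck 2, flow now 4.
No augmenting path remains; maximum flow = 4.
By max-flow min-cut, the minimum cut capacity equals the max flow.
In the residual graph, reachable from Plant: {Plant, Sub2}.
Min-cut edges: Plant→Bus4 (2), Sub2→City (2); capacity 2 + 2 = 4.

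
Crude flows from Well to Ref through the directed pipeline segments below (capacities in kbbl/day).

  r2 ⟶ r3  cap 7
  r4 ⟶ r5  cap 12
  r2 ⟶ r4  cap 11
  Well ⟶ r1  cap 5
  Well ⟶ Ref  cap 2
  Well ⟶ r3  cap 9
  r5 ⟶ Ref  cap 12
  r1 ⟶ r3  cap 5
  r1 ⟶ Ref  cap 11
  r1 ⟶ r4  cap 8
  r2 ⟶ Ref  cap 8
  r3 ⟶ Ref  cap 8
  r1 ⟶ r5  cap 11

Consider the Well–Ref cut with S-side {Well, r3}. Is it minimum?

Yes — it is a minimum cut (capacity 15).

Given cut capacity: 5 + 2 + 8 = 15.
Augment Well→Ref: bottleneck 2, flow now 2.
Augment Well→r1→Ref: bottleneck 5, flow now 7.
Augment Well→r3→Ref: bottleneck 8, flow now 15.
No augmenting path remains; maximum flow = 15.
Cut capacity 15 equals the max flow, so it is a minimum cut.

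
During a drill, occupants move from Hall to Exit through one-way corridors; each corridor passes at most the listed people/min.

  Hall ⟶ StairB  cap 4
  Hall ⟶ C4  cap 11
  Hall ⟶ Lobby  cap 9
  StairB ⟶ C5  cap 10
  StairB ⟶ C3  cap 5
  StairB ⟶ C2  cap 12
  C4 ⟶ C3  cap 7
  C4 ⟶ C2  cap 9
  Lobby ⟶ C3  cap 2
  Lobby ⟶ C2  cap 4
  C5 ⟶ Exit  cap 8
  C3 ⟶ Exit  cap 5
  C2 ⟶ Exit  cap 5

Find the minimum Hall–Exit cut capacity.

Augment Hall→StairB→C5→Exit: bottleneck 4, flow now 4.
Augment Hall→C4→C3→Exit: bottleneck 5, flow now 9.
Augment Hall→C4→C2→Exit: bottleneck 5, flow now 14.
No augmenting path remains; maximum flow = 14.
By max-flow min-cut, the minimum cut capacity equals the max flow.
In the residual graph, reachable from Hall: {Hall, C4, Lobby, C3, C2}.
Min-cut edges: Hall→StairB (4), C3→Exit (5), C2→Exit (5); capacity 4 + 5 + 5 = 14.

14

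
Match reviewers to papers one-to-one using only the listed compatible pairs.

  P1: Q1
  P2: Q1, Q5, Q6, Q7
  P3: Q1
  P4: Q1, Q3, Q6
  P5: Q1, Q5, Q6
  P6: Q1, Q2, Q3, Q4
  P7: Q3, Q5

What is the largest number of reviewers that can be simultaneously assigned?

6

Unit-capacity flow: source→left, listed edges, right→sink; max matching = max flow.
Augmenting path P1→Q1 (+1); matched 1.
Augmenting path P2→Q5 (+1); matched 2.
Augmenting path P4→Q3 (+1); matched 3.
Augmenting path P5→Q6 (+1); matched 4.
Augmenting path P6→Q2 (+1); matched 5.
Augmenting path P7→Q5→P2→Q7 (+1); matched 6.
No augmenting path remains; maximum matching = 6.
König certificate: {P2, P4, P5, P6, P7, Q1} is a vertex cover of size 6 (every listed pair touches it), so no matching can be larger.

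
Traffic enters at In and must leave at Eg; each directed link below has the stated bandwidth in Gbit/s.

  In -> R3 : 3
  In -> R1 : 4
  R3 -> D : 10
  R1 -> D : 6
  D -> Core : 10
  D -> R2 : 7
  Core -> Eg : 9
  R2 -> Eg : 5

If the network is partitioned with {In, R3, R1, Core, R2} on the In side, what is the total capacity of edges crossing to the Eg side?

30

Edges leaving {In, R3, R1, Core, R2}: R3→D (10), R1→D (6), Core→Eg (9), R2→Eg (5).
Cut capacity = 10 + 6 + 9 + 5 = 30.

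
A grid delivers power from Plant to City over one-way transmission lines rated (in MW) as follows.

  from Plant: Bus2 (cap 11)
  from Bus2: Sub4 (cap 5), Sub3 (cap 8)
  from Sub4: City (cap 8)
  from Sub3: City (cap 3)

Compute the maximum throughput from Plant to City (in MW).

8

Augment Plant→Bus2→Sub4→City: bottleneck 5, flow now 5.
Augment Plant→Bus2→Sub3→City: bottleneck 3, flow now 8.
No augmenting path remains; maximum flow = 8.
In the residual graph, reachable from Plant: {Plant, Bus2, Sub3}.
Min-cut edges: Bus2→Sub4 (5), Sub3→City (3); capacity 5 + 3 = 8.
This cut is saturated, so no flow can exceed 8.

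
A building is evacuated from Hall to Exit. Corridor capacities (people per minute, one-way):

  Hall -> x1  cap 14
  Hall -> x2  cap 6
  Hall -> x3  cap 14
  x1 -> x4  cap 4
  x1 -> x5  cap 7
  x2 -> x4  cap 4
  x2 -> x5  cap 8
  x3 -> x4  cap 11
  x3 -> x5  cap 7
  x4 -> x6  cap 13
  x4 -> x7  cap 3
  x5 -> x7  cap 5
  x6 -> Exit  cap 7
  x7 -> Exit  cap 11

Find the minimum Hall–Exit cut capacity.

Augment Hall→x1→x4→x6→Exit: bottleneck 4, flow now 4.
Augment Hall→x1→x5→x7→Exit: bottleneck 5, flow now 9.
Augment Hall→x2→x4→x6→Exit: bottleneck 3, flow now 12.
Augment Hall→x2→x4→x7→Exit: bottleneck 1, flow now 13.
Augment Hall→x3→x4→x7→Exit: bottleneck 2, flow now 15.
No augmenting path remains; maximum flow = 15.
By max-flow min-cut, the minimum cut capacity equals the max flow.
In the residual graph, reachable from Hall: {Hall, x1, x2, x3, x4, x5, x6}.
Min-cut edges: x4→x7 (3), x5→x7 (5), x6→Exit (7); capacity 3 + 5 + 7 = 15.

15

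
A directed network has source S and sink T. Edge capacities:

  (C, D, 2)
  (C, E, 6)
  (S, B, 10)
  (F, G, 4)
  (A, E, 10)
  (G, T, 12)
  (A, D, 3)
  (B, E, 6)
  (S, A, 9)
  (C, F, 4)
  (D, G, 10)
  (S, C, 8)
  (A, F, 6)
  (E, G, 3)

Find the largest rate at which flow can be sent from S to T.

Augment S→A→D→G→T: bottleneck 3, flow now 3.
Augment S→A→E→G→T: bottleneck 3, flow now 6.
Augment S→A→F→G→T: bottleneck 3, flow now 9.
Augment S→C→D→G→T: bottleneck 2, flow now 11.
Augment S→C→F→G→T: bottleneck 1, flow now 12.
No augmenting path remains; maximum flow = 12.
In the residual graph, reachable from S: {S, A, B, C, E, F}.
Min-cut edges: A→D (3), C→D (2), E→G (3), F→G (4); capacity 3 + 2 + 3 + 4 = 12.
This cut is saturated, so no flow can exceed 12.

12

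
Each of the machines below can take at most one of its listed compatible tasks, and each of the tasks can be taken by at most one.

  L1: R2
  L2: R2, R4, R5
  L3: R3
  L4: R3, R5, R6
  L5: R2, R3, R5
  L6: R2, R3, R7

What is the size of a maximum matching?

6

Unit-capacity flow: source→left, listed edges, right→sink; max matching = max flow.
Augmenting path L1→R2 (+1); matched 1.
Augmenting path L2→R4 (+1); matched 2.
Augmenting path L3→R3 (+1); matched 3.
Augmenting path L4→R5 (+1); matched 4.
Augmenting path L6→R7 (+1); matched 5.
Augmenting path L5→R5→L4→R6 (+1); matched 6.
No augmenting path remains; maximum matching = 6.
König certificate: {L1, L2, L3, L4, L5, L6} is a vertex cover of size 6 (every listed pair touches it), so no matching can be larger.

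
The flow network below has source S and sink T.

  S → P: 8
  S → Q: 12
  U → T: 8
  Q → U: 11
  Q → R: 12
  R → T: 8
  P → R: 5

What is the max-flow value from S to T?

Augment S→P→R→T: bottleneck 5, flow now 5.
Augment S→Q→R→T: bottleneck 3, flow now 8.
Augment S→Q→U→T: bottleneck 8, flow now 16.
No augmenting path remains; maximum flow = 16.
In the residual graph, reachable from S: {S, P, Q, R, U}.
Min-cut edges: R→T (8), U→T (8); capacity 8 + 8 = 16.
This cut is saturated, so no flow can exceed 16.

16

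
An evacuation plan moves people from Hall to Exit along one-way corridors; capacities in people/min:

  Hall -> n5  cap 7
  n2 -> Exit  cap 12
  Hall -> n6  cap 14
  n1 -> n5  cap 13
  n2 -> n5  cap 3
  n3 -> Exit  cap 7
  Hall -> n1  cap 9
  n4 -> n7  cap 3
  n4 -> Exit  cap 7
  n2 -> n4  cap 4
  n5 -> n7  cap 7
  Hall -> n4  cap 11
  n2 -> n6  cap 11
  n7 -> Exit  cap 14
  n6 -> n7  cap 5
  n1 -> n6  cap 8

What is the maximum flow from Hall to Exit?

21

Augment Hall→n4→Exit: bottleneck 7, flow now 7.
Augment Hall→n4→n7→Exit: bottleneck 3, flow now 10.
Augment Hall→n5→n7→Exit: bottleneck 7, flow now 17.
Augment Hall→n6→n7→Exit: bottleneck 4, flow now 21.
No augmenting path remains; maximum flow = 21.
In the residual graph, reachable from Hall: {Hall, n1, n4, n5, n6, n7}.
Min-cut edges: n4→Exit (7), n7→Exit (14); capacity 7 + 14 = 21.
This cut is saturated, so no flow can exceed 21.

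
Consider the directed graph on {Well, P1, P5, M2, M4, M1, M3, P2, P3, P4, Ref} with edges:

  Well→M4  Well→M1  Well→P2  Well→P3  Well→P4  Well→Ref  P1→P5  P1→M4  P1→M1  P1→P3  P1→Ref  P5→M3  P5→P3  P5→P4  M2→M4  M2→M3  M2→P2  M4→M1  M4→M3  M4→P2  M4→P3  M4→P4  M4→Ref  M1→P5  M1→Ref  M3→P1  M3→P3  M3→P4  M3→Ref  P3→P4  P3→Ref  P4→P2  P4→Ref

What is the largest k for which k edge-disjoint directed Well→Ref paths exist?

Assign every edge capacity 1; by Menger, the answer equals the max flow.
Path Well→Ref (+1); total 1.
Path Well→M4→Ref (+1); total 2.
Path Well→M1→Ref (+1); total 3.
Path Well→P3→Ref (+1); total 4.
Path Well→P4→Ref (+1); total 5.
No residual Well→Ref path; max flow = 5.
Certifying cut of size 5: {Well→M1, Well→M4, Well→P3, Well→P4, Well→Ref}.

5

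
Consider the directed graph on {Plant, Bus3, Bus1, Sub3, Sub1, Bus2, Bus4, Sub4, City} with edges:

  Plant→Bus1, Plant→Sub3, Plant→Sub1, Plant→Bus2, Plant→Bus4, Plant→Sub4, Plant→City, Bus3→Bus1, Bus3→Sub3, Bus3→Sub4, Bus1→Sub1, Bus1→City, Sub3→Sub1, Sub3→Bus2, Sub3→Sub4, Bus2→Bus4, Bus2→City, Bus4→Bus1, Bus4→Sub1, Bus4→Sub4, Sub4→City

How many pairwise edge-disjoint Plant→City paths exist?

Assign every edge capacity 1; by Menger, the answer equals the max flow.
Path Plant→City (+1); total 1.
Path Plant→Bus1→City (+1); total 2.
Path Plant→Bus2→City (+1); total 3.
Path Plant→Sub4→City (+1); total 4.
No residual Plant→City path; max flow = 4.
Certifying cut of size 4: {Bus1→City, Bus2→City, Plant→City, Sub4→City}.

4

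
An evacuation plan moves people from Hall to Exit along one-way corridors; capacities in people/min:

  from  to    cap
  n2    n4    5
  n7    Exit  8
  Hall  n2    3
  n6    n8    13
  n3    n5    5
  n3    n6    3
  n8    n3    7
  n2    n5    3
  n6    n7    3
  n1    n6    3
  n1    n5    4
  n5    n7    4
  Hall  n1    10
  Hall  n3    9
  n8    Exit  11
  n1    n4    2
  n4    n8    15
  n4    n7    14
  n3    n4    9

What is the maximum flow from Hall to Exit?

19

Augment Hall→n1→n4→n7→Exit: bottleneck 2, flow now 2.
Augment Hall→n1→n5→n7→Exit: bottleneck 4, flow now 6.
Augment Hall→n1→n6→n7→Exit: bottleneck 2, flow now 8.
Augment Hall→n1→n6→n8→Exit: bottleneck 1, flow now 9.
Augment Hall→n2→n4→n8→Exit: bottleneck 3, flow now 12.
Augment Hall→n3→n4→n8→Exit: bottleneck 7, flow now 19.
No augmenting path remains; maximum flow = 19.
In the residual graph, reachable from Hall: {Hall, n1, n2, n3, n4, n5, n6, n7, n8}.
Min-cut edges: n7→Exit (8), n8→Exit (11); capacity 8 + 11 = 19.
This cut is saturated, so no flow can exceed 19.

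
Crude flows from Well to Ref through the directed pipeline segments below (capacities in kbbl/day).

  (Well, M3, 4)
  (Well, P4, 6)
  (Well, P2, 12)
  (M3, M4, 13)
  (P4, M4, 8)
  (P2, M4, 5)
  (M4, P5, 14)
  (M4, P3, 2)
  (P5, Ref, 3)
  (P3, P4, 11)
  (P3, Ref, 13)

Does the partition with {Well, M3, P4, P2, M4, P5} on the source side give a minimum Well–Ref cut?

Given cut capacity: 2 + 3 = 5.
Augment Well→M3→M4→P5→Ref: bottleneck 3, flow now 3.
Augment Well→M3→M4→P3→Ref: bottleneck 1, flow now 4.
Augment Well→P4→M4→P3→Ref: bottleneck 1, flow now 5.
No augmenting path remains; maximum flow = 5.
Cut capacity 5 equals the max flow, so it is a minimum cut.

Yes — it is a minimum cut (capacity 5).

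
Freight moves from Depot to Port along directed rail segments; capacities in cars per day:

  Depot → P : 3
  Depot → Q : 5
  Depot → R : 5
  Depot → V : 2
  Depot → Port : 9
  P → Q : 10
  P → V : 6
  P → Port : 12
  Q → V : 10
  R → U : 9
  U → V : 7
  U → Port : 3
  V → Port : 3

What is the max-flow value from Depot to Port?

18

Augment Depot→Port: bottleneck 9, flow now 9.
Augment Depot→P→Port: bottleneck 3, flow now 12.
Augment Depot→V→Port: bottleneck 2, flow now 14.
Augment Depot→Q→V→Port: bottleneck 1, flow now 15.
Augment Depot→R→U→Port: bottleneck 3, flow now 18.
No augmenting path remains; maximum flow = 18.
In the residual graph, reachable from Depot: {Depot, Q, R, U, V}.
Min-cut edges: Depot→P (3), Depot→Port (9), U→Port (3), V→Port (3); capacity 3 + 9 + 3 + 3 = 18.
This cut is saturated, so no flow can exceed 18.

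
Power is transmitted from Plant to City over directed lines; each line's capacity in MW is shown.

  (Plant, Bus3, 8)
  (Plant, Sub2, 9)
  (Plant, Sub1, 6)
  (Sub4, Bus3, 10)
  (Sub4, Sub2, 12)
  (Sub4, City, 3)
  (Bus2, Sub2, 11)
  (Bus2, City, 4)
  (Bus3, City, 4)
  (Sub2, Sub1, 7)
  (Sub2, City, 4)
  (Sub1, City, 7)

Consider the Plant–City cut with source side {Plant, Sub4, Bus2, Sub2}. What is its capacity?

42

Edges leaving {Plant, Sub4, Bus2, Sub2}: Plant→Bus3 (8), Plant→Sub1 (6), Sub4→Bus3 (10), Sub4→City (3), Bus2→City (4), Sub2→Sub1 (7), Sub2→City (4).
Cut capacity = 8 + 6 + 10 + 3 + 4 + 7 + 4 = 42.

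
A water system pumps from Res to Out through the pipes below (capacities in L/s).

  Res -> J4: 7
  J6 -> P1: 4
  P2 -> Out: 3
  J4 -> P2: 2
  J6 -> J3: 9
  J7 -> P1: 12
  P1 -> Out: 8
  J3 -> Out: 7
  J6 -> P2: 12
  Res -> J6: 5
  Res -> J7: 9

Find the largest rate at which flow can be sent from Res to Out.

15

Augment Res→J4→P2→Out: bottleneck 2, flow now 2.
Augment Res→J6→J3→Out: bottleneck 5, flow now 7.
Augment Res→J7→P1→Out: bottleneck 8, flow now 15.
No augmenting path remains; maximum flow = 15.
In the residual graph, reachable from Res: {Res, J4, J7, P1}.
Min-cut edges: Res→J6 (5), J4→P2 (2), P1→Out (8); capacity 5 + 2 + 8 = 15.
This cut is saturated, so no flow can exceed 15.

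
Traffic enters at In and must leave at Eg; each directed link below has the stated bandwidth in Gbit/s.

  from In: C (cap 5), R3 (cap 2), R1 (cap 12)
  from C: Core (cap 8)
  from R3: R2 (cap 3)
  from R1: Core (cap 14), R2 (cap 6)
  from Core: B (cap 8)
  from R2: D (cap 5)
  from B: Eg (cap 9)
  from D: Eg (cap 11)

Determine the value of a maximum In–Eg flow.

Augment In→C→Core→B→Eg: bottleneck 5, flow now 5.
Augment In→R3→R2→D→Eg: bottleneck 2, flow now 7.
Augment In→R1→Core→B→Eg: bottleneck 3, flow now 10.
Augment In→R1→R2→D→Eg: bottleneck 3, flow now 13.
No augmenting path remains; maximum flow = 13.
In the residual graph, reachable from In: {In, C, R3, R1, Core, R2}.
Min-cut edges: Core→B (8), R2→D (5); capacity 8 + 5 = 13.
This cut is saturated, so no flow can exceed 13.

13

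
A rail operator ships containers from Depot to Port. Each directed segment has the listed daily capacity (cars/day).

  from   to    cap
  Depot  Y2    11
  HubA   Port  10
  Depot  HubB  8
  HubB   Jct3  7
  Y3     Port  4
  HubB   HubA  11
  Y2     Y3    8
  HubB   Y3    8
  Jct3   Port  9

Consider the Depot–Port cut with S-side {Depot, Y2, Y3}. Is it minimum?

Yes — it is a minimum cut (capacity 12).

Given cut capacity: 8 + 4 = 12.
Augment Depot→Y2→Y3→Port: bottleneck 4, flow now 4.
Augment Depot→HubB→HubA→Port: bottleneck 8, flow now 12.
No augmenting path remains; maximum flow = 12.
Cut capacity 12 equals the max flow, so it is a minimum cut.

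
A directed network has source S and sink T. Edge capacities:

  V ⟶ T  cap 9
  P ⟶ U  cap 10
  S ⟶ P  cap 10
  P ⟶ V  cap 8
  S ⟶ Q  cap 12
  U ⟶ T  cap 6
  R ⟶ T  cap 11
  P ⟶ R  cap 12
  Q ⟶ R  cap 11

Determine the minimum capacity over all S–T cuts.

21

Augment S→P→R→T: bottleneck 10, flow now 10.
Augment S→Q→R→T: bottleneck 1, flow now 11.
Augment S→Q→R→P→U→T: bottleneck 6, flow now 17. (uses reverse residual edge)
Augment S→Q→R→P→V→T: bottleneck 4, flow now 21. (uses reverse residual edge)
No augmenting path remains; maximum flow = 21.
By max-flow min-cut, the minimum cut capacity equals the max flow.
In the residual graph, reachable from S: {S, Q}.
Min-cut edges: S→P (10), Q→R (11); capacity 10 + 11 = 21.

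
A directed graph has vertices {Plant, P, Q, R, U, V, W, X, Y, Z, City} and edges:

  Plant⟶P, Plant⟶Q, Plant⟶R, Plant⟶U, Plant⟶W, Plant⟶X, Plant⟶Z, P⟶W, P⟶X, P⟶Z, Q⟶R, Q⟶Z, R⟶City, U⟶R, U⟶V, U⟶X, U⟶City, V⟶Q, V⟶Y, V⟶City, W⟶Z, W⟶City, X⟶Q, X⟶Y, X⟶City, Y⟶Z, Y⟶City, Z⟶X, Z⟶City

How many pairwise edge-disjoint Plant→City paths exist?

6

Assign every edge capacity 1; by Menger, the answer equals the max flow.
Path Plant→R→City (+1); total 1.
Path Plant→U→City (+1); total 2.
Path Plant→W→City (+1); total 3.
Path Plant→X→City (+1); total 4.
Path Plant→Z→City (+1); total 5.
Path Plant→P→X→Y→City (+1); total 6.
No residual Plant→City path; max flow = 6.
Certifying cut of size 6: {Plant→U, R→City, W→City, X→City, X→Y, Z→City}.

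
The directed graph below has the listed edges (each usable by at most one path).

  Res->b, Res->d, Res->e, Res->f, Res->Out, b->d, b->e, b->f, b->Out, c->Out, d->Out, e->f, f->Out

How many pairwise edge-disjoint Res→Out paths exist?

4

Assign every edge capacity 1; by Menger, the answer equals the max flow.
Path Res→Out (+1); total 1.
Path Res→b→Out (+1); total 2.
Path Res→d→Out (+1); total 3.
Path Res→f→Out (+1); total 4.
No residual Res→Out path; max flow = 4.
Certifying cut of size 4: {Res→Out, Res→b, Res→d, f→Out}.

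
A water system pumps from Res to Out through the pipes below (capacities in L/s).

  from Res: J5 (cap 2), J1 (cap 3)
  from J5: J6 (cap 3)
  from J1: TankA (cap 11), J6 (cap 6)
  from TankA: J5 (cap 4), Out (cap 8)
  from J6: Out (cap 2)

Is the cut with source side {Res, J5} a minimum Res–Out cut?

Given cut capacity: 3 + 3 = 6.
Augment Res→J5→J6→Out: bottleneck 2, flow now 2.
Augment Res→J1→TankA→Out: bottleneck 3, flow now 5.
No augmenting path remains; maximum flow = 5.
In the residual graph, reachable from Res: {Res}.
Min-cut edges: Res→J5 (2), Res→J1 (3); capacity 2 + 3 = 5.
Cut capacity 6 exceeds the max flow 5, so it is not minimum.

No — its capacity is 6, but the minimum cut has capacity 5.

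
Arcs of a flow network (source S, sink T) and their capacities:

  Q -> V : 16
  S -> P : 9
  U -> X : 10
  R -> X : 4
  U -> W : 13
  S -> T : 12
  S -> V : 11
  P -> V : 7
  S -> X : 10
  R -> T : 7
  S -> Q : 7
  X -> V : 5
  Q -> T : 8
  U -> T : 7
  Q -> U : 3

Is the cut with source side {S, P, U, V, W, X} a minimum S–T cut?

Given cut capacity: 7 + 12 + 7 = 26.
Augment S→T: bottleneck 12, flow now 12.
Augment S→Q→T: bottleneck 7, flow now 19.
No augmenting path remains; maximum flow = 19.
In the residual graph, reachable from S: {S, P, V, X}.
Min-cut edges: S→Q (7), S→T (12); capacity 7 + 12 = 19.
Cut capacity 26 exceeds the max flow 19, so it is not minimum.

No — its capacity is 26, but the minimum cut has capacity 19.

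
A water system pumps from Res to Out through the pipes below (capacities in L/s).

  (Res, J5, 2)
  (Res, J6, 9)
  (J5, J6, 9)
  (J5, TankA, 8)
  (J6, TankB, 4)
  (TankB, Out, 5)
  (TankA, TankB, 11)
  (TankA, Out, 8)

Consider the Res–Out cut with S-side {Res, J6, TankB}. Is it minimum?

Given cut capacity: 2 + 5 = 7.
Augment Res→J5→TankA→Out: bottleneck 2, flow now 2.
Augment Res→J6→TankB→Out: bottleneck 4, flow now 6.
No augmenting path remains; maximum flow = 6.
In the residual graph, reachable from Res: {Res, J6}.
Min-cut edges: Res→J5 (2), J6→TankB (4); capacity 2 + 4 = 6.
Cut capacity 7 exceeds the max flow 6, so it is not minimum.

No — its capacity is 7, but the minimum cut has capacity 6.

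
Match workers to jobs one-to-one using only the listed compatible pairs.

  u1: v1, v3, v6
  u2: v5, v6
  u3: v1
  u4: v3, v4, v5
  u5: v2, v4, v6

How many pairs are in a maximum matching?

5

Unit-capacity flow: source→left, listed edges, right→sink; max matching = max flow.
Augmenting path u1→v1 (+1); matched 1.
Augmenting path u2→v5 (+1); matched 2.
Augmenting path u4→v3 (+1); matched 3.
Augmenting path u5→v2 (+1); matched 4.
Augmenting path u3→v1→u1→v6 (+1); matched 5.
No augmenting path remains; maximum matching = 5.
König certificate: {u1, u2, u3, u4, u5} is a vertex cover of size 5 (every listed pair touches it), so no matching can be larger.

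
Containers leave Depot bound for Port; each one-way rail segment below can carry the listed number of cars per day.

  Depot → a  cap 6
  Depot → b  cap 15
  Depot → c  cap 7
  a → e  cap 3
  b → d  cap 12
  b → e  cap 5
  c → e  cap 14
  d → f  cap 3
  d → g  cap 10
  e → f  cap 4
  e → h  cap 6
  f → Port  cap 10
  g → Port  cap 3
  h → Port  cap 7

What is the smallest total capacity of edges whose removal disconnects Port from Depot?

Augment Depot→a→e→f→Port: bottleneck 3, flow now 3.
Augment Depot→b→d→f→Port: bottleneck 3, flow now 6.
Augment Depot→b→d→g→Port: bottleneck 3, flow now 9.
Augment Depot→b→e→f→Port: bottleneck 1, flow now 10.
Augment Depot→b→e→h→Port: bottleneck 4, flow now 14.
Augment Depot→c→e→h→Port: bottleneck 2, flow now 16.
No augmenting path remains; maximum flow = 16.
By max-flow min-cut, the minimum cut capacity equals the max flow.
In the residual graph, reachable from Depot: {Depot, a, b, c, d, e, g}.
Min-cut edges: d→f (3), e→f (4), e→h (6), g→Port (3); capacity 3 + 4 + 6 + 3 = 16.

16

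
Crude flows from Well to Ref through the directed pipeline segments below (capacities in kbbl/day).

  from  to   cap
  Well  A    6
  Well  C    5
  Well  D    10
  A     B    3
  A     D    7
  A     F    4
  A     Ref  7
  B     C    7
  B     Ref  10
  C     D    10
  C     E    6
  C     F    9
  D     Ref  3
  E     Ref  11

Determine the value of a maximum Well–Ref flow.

Augment Well→A→Ref: bottleneck 6, flow now 6.
Augment Well→D→Ref: bottleneck 3, flow now 9.
Augment Well→C→E→Ref: bottleneck 5, flow now 14.
No augmenting path remains; maximum flow = 14.
In the residual graph, reachable from Well: {Well, D}.
Min-cut edges: Well→A (6), Well→C (5), D→Ref (3); capacity 6 + 5 + 3 = 14.
This cut is saturated, so no flow can exceed 14.

14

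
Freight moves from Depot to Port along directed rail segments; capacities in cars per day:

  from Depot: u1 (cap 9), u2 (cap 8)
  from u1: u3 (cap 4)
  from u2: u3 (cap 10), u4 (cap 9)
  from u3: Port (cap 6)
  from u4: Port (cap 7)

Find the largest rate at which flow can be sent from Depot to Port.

12

Augment Depot→u1→u3→Port: bottleneck 4, flow now 4.
Augment Depot→u2→u3→Port: bottleneck 2, flow now 6.
Augment Depot→u2→u4→Port: bottleneck 6, flow now 12.
No augmenting path remains; maximum flow = 12.
In the residual graph, reachable from Depot: {Depot, u1}.
Min-cut edges: Depot→u2 (8), u1→u3 (4); capacity 8 + 4 = 12.
This cut is saturated, so no flow can exceed 12.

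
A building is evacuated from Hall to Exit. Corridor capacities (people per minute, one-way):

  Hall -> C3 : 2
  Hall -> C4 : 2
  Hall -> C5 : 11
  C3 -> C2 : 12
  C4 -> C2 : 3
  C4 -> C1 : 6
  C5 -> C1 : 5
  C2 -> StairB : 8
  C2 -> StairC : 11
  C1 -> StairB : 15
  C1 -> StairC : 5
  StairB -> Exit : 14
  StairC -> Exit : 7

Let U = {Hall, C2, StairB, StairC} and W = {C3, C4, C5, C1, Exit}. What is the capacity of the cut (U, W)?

Edges leaving {Hall, C2, StairB, StairC}: Hall→C3 (2), Hall→C4 (2), Hall→C5 (11), StairB→Exit (14), StairC→Exit (7).
Cut capacity = 2 + 2 + 11 + 14 + 7 = 36.

36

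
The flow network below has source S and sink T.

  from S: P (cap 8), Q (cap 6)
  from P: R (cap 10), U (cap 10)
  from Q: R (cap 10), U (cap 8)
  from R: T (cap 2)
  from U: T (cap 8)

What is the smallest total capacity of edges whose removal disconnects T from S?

10

Augment S→P→R→T: bottleneck 2, flow now 2.
Augment S→P→U→T: bottleneck 6, flow now 8.
Augment S→Q→U→T: bottleneck 2, flow now 10.
No augmenting path remains; maximum flow = 10.
By max-flow min-cut, the minimum cut capacity equals the max flow.
In the residual graph, reachable from S: {S, P, Q, R, U}.
Min-cut edges: R→T (2), U→T (8); capacity 2 + 8 = 10.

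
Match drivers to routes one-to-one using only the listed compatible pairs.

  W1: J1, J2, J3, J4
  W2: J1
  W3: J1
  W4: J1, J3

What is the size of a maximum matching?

3

Unit-capacity flow: source→left, listed edges, right→sink; max matching = max flow.
Augmenting path W1→J1 (+1); matched 1.
Augmenting path W4→J3 (+1); matched 2.
Augmenting path W2→J1→W1→J2 (+1); matched 3.
No augmenting path remains; maximum matching = 3.
König certificate: {W1, W4, J1} is a vertex cover of size 3 (every listed pair touches it), so no matching can be larger.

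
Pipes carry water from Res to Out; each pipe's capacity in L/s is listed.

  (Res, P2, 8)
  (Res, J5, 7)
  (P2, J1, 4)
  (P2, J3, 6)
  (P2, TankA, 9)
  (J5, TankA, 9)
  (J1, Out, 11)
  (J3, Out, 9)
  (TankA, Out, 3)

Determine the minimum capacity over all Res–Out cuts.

Augment Res→P2→J1→Out: bottleneck 4, flow now 4.
Augment Res→P2→J3→Out: bottleneck 4, flow now 8.
Augment Res→J5→TankA→Out: bottleneck 3, flow now 11.
No augmenting path remains; maximum flow = 11.
By max-flow min-cut, the minimum cut capacity equals the max flow.
In the residual graph, reachable from Res: {Res, J5, TankA}.
Min-cut edges: Res→P2 (8), TankA→Out (3); capacity 8 + 3 = 11.

11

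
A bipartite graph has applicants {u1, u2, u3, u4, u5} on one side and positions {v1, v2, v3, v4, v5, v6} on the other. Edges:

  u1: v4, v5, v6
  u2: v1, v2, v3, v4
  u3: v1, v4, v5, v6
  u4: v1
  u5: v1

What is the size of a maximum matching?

4

Unit-capacity flow: source→left, listed edges, right→sink; max matching = max flow.
Augmenting path u1→v4 (+1); matched 1.
Augmenting path u2→v1 (+1); matched 2.
Augmenting path u3→v5 (+1); matched 3.
Augmenting path u4→v1→u2→v2 (+1); matched 4.
No augmenting path remains; maximum matching = 4.
König certificate: {u1, u2, u3, v1} is a vertex cover of size 4 (every listed pair touches it), so no matching can be larger.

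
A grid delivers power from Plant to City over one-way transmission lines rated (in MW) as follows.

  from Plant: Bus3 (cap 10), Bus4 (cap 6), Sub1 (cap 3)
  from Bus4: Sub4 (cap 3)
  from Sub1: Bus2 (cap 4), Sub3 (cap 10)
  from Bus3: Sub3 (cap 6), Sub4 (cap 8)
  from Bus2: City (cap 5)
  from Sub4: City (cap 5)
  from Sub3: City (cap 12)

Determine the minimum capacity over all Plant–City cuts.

Augment Plant→Bus4→Sub4→City: bottleneck 3, flow now 3.
Augment Plant→Sub1→Bus2→City: bottleneck 3, flow now 6.
Augment Plant→Bus3→Sub4→City: bottleneck 2, flow now 8.
Augment Plant→Bus3→Sub3→City: bottleneck 6, flow now 14.
No augmenting path remains; maximum flow = 14.
By max-flow min-cut, the minimum cut capacity equals the max flow.
In the residual graph, reachable from Plant: {Plant, Bus4, Bus3, Sub4}.
Min-cut edges: Plant→Sub1 (3), Bus3→Sub3 (6), Sub4→City (5); capacity 3 + 6 + 5 = 14.

14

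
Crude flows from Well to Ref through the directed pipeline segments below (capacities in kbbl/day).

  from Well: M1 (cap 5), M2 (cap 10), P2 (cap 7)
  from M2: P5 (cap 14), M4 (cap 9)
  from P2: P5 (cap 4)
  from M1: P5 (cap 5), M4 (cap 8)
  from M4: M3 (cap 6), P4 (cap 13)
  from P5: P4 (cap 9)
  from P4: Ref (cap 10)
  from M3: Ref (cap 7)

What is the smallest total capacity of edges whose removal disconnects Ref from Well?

Augment Well→M2→M4→P4→Ref: bottleneck 9, flow now 9.
Augment Well→M2→P5→P4→Ref: bottleneck 1, flow now 10.
Augment Well→M1→M4→M3→Ref: bottleneck 5, flow now 15.
Augment Well→P2→P5→P4→M4→M3→Ref: bottleneck 1, flow now 16. (uses reverse residual edge)
No augmenting path remains; maximum flow = 16.
By max-flow min-cut, the minimum cut capacity equals the max flow.
In the residual graph, reachable from Well: {Well, M2, P2, M1, M4, P5, P4}.
Min-cut edges: M4→M3 (6), P4→Ref (10); capacity 6 + 10 = 16.

16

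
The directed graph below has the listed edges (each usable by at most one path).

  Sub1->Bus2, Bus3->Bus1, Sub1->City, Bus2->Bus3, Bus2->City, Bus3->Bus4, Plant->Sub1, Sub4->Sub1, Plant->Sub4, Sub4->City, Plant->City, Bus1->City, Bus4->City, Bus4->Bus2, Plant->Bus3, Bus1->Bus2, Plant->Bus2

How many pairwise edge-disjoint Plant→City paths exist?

5

Assign every edge capacity 1; by Menger, the answer equals the max flow.
Path Plant→City (+1); total 1.
Path Plant→Sub4→City (+1); total 2.
Path Plant→Sub1→City (+1); total 3.
Path Plant→Bus2→City (+1); total 4.
Path Plant→Bus3→Bus4→City (+1); total 5.
No residual Plant→City path; max flow = 5.
Certifying cut of size 5: {Plant→Bus2, Plant→Bus3, Plant→City, Plant→Sub1, Plant→Sub4}.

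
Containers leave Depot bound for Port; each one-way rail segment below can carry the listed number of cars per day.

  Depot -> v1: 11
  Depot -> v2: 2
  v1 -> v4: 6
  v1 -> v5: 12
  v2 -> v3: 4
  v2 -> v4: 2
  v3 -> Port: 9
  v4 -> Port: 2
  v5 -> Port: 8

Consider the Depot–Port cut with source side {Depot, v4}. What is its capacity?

15

Edges leaving {Depot, v4}: Depot→v1 (11), Depot→v2 (2), v4→Port (2).
Cut capacity = 11 + 2 + 2 = 15.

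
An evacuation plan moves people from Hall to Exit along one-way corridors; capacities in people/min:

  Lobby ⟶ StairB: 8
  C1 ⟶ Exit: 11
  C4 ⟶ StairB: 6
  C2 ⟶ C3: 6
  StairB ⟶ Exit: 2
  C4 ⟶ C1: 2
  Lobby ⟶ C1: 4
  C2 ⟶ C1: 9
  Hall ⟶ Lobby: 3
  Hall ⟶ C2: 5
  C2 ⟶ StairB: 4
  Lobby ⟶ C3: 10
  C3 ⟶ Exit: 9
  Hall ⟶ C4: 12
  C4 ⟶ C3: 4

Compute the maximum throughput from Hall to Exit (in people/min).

Augment Hall→Lobby→StairB→Exit: bottleneck 2, flow now 2.
Augment Hall→Lobby→C1→Exit: bottleneck 1, flow now 3.
Augment Hall→C2→C1→Exit: bottleneck 5, flow now 8.
Augment Hall→C4→C1→Exit: bottleneck 2, flow now 10.
Augment Hall→C4→C3→Exit: bottleneck 4, flow now 14.
Augment Hall→C4→StairB→Lobby→C1→Exit: bottleneck 2, flow now 16. (uses reverse residual edge)
No augmenting path remains; maximum flow = 16.
In the residual graph, reachable from Hall: {Hall, C4, StairB}.
Min-cut edges: Hall→Lobby (3), Hall→C2 (5), C4→C1 (2), C4→C3 (4), StairB→Exit (2); capacity 3 + 5 + 2 + 4 + 2 = 16.
This cut is saturated, so no flow can exceed 16.

16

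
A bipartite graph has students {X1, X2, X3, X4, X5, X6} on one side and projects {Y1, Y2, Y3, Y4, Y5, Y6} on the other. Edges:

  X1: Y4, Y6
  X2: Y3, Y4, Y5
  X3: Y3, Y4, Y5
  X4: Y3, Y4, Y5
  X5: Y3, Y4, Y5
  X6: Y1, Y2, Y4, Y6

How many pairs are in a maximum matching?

5

Unit-capacity flow: source→left, listed edges, right→sink; max matching = max flow.
Augmenting path X1→Y4 (+1); matched 1.
Augmenting path X2→Y3 (+1); matched 2.
Augmenting path X3→Y5 (+1); matched 3.
Augmenting path X6→Y1 (+1); matched 4.
Augmenting path X4→Y4→X1→Y6 (+1); matched 5.
No augmenting path remains; maximum matching = 5.
König certificate: {X1, X6, Y3, Y4, Y5} is a vertex cover of size 5 (every listed pair touches it), so no matching can be larger.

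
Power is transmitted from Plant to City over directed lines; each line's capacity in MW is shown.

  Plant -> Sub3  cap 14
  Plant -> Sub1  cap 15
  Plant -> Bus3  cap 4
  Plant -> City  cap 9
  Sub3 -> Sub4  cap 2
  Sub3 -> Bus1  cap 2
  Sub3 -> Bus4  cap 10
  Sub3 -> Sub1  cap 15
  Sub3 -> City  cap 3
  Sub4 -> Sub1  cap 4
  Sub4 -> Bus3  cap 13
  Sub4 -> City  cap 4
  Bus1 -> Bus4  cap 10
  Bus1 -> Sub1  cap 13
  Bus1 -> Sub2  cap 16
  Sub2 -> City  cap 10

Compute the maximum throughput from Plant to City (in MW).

Augment Plant→City: bottleneck 9, flow now 9.
Augment Plant→Sub3→City: bottleneck 3, flow now 12.
Augment Plant→Sub3→Sub4→City: bottleneck 2, flow now 14.
Augment Plant→Sub3→Bus1→Sub2→City: bottleneck 2, flow now 16.
No augmenting path remains; maximum flow = 16.
In the residual graph, reachable from Plant: {Plant, Sub3, Bus4, Sub1, Bus3}.
Min-cut edges: Plant→City (9), Sub3→Sub4 (2), Sub3→Bus1 (2), Sub3→City (3); capacity 9 + 2 + 2 + 3 = 16.
This cut is saturated, so no flow can exceed 16.

16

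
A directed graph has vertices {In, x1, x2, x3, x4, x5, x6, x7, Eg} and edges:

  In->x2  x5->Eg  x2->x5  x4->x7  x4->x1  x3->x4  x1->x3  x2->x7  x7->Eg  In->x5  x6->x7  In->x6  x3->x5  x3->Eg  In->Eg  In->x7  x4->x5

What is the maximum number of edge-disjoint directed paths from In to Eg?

Assign every edge capacity 1; by Menger, the answer equals the max flow.
Path In→Eg (+1); total 1.
Path In→x5→Eg (+1); total 2.
Path In→x7→Eg (+1); total 3.
No residual In→Eg path; max flow = 3.
Certifying cut of size 3: {In→Eg, x5→Eg, x7→Eg}.

3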